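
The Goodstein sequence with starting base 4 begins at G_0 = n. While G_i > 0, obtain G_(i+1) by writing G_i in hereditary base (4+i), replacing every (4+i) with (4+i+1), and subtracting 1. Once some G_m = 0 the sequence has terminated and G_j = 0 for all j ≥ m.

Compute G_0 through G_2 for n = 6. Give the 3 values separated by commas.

6, 6, 6

step 0: 6 = 4 + 2; sub 5 for 4: 5 + 2; = 7; G_1 = 7−1 = 6
step 1: 6 = 5 + 1; sub 6 for 5: 6 + 1; = 7; G_2 = 7−1 = 6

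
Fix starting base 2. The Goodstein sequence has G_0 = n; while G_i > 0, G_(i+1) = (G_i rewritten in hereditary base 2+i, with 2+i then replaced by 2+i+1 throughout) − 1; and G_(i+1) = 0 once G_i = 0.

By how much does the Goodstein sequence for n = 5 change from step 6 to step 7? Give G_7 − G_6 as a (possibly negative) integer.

703

[0] 5 ≡ 2^2 + 1 (base 2). Lift 3: 28. −1: 27.
[1] 27 ≡ 3^3 (base 3). Lift 4: 256. −1: 255.
[2] 255 ≡ 3·4^3 + 3·4^2 + 3·4 + 3 (base 4). Lift 5: 468. −1: 467.
[3] 467 ≡ 3·5^3 + 3·5^2 + 3·5 + 2 (base 5). Lift 6: 776. −1: 775.
[4] 775 ≡ 3·6^3 + 3·6^2 + 3·6 + 1 (base 6). Lift 7: 1198. −1: 1197.
[5] 1197 ≡ 3·7^3 + 3·7^2 + 3·7 (base 7). Lift 8: 1752. −1: 1751.
[6] 1751 ≡ 3·8^3 + 3·8^2 + 2·8 + 7 (base 8). Lift 9: 2455. −1: 2454.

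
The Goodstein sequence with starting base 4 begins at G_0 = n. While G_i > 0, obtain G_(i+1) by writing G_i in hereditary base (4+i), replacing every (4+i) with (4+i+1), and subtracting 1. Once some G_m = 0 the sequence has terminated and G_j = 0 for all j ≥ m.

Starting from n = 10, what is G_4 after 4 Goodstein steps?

13

10 —HB4→ 2·4 + 2 —bump→ 2·5 + 2 = 12 —(−1)→ 11
11 —HB5→ 2·5 + 1 —bump→ 2·6 + 1 = 13 —(−1)→ 12
12 —HB6→ 2·6 —bump→ 2·7 = 14 —(−1)→ 13
13 —HB7→ 7 + 6 —bump→ 8 + 6 = 14 —(−1)→ 13
13 —HB8→ 8 + 5 —bump→ 9 + 5 = 14 —(−1)→ 13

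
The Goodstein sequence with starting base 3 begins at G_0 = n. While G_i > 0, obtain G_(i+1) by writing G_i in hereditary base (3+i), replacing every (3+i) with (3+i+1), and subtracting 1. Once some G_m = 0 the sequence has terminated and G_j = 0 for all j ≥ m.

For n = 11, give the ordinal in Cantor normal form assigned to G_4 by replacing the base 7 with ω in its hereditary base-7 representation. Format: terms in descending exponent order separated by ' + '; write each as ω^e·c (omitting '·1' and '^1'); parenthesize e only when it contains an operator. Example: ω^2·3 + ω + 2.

ω·5 + 4

(0) 11|_3 = 3^2 + 2 ↦ 4^2 + 2|_4 = 18 ⇒ 17
(1) 17|_4 = 4^2 + 1 ↦ 5^2 + 1|_5 = 26 ⇒ 25
(2) 25|_5 = 5^2 ↦ 6^2|_6 = 36 ⇒ 35
(3) 35|_6 = 5·6 + 5 ↦ 5·7 + 5|_7 = 40 ⇒ 39
(4) 39|_7 = 5·7 + 4 ↦ 5·8 + 4|_8 = 44 ⇒ 43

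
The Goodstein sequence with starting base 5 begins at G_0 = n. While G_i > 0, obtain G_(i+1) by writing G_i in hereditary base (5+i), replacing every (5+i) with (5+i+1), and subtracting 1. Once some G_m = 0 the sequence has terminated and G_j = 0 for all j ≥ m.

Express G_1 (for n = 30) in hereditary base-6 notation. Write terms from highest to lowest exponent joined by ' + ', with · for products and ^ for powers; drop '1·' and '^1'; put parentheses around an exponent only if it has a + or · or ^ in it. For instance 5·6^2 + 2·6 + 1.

6^2 + 5

[0] 30 ≡ 5^2 + 5 (base 5). Lift 6: 42. −1: 41.
[1] 41 ≡ 6^2 + 5 (base 6). Lift 7: 54. −1: 53.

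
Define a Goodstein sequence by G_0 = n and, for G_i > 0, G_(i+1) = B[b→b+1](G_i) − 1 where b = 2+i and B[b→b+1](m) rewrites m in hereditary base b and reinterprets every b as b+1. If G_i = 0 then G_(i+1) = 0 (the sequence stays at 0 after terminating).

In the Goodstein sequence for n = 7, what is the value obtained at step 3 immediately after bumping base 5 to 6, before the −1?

46658

i=0: 7 = 2^2 + 2 + 1 (b=2); 2→3: 3^3 + 3 + 1 = 31; 31−1 = 30
i=1: 30 = 3^3 + 3 (b=3); 3→4: 4^4 + 4 = 260; 260−1 = 259
i=2: 259 = 4^4 + 3 (b=4); 4→5: 5^5 + 3 = 3128; 3128−1 = 3127
i=3: 3127 = 5^5 + 2 (b=5); 5→6: 6^6 + 2 = 46658; 46658−1 = 46657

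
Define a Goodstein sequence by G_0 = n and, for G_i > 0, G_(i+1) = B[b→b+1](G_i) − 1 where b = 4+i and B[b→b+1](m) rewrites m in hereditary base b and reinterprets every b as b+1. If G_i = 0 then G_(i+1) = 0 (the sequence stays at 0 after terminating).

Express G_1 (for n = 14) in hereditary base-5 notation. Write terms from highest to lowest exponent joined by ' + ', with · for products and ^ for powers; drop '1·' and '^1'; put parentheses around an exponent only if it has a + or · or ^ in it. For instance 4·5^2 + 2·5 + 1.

base 4: 14 = 3·4 + 2; at 5: 3·5 + 2 = 17; next = 16
base 5: 16 = 3·5 + 1; at 6: 3·6 + 1 = 19; next = 18

3·5 + 1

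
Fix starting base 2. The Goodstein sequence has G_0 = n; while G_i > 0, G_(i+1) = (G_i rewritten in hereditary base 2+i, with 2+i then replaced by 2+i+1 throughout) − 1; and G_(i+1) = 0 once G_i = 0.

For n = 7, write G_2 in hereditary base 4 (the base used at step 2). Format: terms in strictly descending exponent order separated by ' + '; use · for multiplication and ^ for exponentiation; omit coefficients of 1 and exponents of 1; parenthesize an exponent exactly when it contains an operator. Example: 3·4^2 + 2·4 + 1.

4^4 + 3

i=0: 7 = 2^2 + 2 + 1 (b=2); 2→3: 3^3 + 3 + 1 = 31; 31−1 = 30
i=1: 30 = 3^3 + 3 (b=3); 3→4: 4^4 + 4 = 260; 260−1 = 259
i=2: 259 = 4^4 + 3 (b=4); 4→5: 5^5 + 3 = 3128; 3128−1 = 3127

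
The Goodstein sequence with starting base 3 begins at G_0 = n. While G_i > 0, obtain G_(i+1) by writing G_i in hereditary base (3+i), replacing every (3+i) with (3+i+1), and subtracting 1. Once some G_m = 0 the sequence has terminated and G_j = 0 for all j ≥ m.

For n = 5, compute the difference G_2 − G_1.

G_0 = 5. HB_3(5) = 3 + 2. Bump = 6. G_1 = 5.
G_1 = 5. HB_4(5) = 4 + 1. Bump = 6. G_2 = 5.

0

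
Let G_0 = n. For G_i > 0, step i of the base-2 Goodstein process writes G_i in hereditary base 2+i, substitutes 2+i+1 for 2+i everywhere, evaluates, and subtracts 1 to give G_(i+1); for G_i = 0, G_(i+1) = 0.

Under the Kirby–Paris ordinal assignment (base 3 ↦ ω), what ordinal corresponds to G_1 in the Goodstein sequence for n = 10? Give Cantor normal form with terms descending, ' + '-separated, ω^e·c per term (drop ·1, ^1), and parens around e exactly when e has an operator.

ω^(ω + 1) + 2

G_0=10  [base 2] 2^(2 + 1) + 2  →[2↦3]→  3^(3 + 1) + 3 = 84  −1 ⇒ G_1=83
G_1=83  [base 3] 3^(3 + 1) + 2  →[3↦4]→  4^(4 + 1) + 2 = 1026  −1 ⇒ G_2=1025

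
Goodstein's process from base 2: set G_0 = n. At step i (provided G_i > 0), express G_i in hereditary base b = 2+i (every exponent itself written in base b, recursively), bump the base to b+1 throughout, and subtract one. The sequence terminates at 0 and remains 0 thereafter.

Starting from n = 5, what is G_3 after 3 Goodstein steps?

467

base 2: 5 = 2^2 + 1; at 3: 3^3 + 1 = 28; next = 27
base 3: 27 = 3^3; at 4: 4^4 = 256; next = 255
base 4: 255 = 3·4^3 + 3·4^2 + 3·4 + 3; at 5: 3·5^3 + 3·5^2 + 3·5 + 3 = 468; next = 467
base 5: 467 = 3·5^3 + 3·5^2 + 3·5 + 2; at 6: 3·6^3 + 3·6^2 + 3·6 + 2 = 776; next = 775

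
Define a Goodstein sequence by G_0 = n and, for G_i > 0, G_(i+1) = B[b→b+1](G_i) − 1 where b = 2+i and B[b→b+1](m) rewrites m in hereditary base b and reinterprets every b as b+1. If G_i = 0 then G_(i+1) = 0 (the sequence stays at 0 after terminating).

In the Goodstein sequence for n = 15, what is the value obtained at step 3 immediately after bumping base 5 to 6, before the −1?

step 0: 15 = 2^(2 + 1) + 2^2 + 2 + 1; sub 3 for 2: 3^(3 + 1) + 3^3 + 3 + 1; = 112; G_1 = 112−1 = 111
step 1: 111 = 3^(3 + 1) + 3^3 + 3; sub 4 for 3: 4^(4 + 1) + 4^4 + 4; = 1284; G_2 = 1284−1 = 1283
step 2: 1283 = 4^(4 + 1) + 4^4 + 3; sub 5 for 4: 5^(5 + 1) + 5^5 + 3; = 18753; G_3 = 18753−1 = 18752
step 3: 18752 = 5^(5 + 1) + 5^5 + 2; sub 6 for 5: 6^(6 + 1) + 6^6 + 2; = 326594; G_4 = 326594−1 = 326593

326594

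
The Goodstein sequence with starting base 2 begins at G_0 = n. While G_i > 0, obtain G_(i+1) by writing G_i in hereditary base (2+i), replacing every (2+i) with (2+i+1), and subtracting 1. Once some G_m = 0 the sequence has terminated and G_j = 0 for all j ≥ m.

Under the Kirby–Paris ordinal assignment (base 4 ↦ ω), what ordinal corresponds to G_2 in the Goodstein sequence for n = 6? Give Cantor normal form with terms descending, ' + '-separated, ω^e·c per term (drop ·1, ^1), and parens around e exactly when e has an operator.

step 0: 6 = 2^2 + 2; sub 3 for 2: 3^3 + 3; = 30; G_1 = 30−1 = 29
step 1: 29 = 3^3 + 2; sub 4 for 3: 4^4 + 2; = 258; G_2 = 258−1 = 257
step 2: 257 = 4^4 + 1; sub 5 for 4: 5^5 + 1; = 3126; G_3 = 3126−1 = 3125

ω^ω + 1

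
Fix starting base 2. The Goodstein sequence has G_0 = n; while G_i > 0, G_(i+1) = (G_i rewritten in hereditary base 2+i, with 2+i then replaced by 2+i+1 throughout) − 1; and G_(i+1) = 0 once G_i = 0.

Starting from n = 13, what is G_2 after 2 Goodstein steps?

base 2: 13 = 2^(2 + 1) + 2^2 + 1; at 3: 3^(3 + 1) + 3^3 + 1 = 109; next = 108
base 3: 108 = 3^(3 + 1) + 3^3; at 4: 4^(4 + 1) + 4^4 = 1280; next = 1279
base 4: 1279 = 4^(4 + 1) + 3·4^3 + 3·4^2 + 3·4 + 3; at 5: 5^(5 + 1) + 3·5^3 + 3·5^2 + 3·5 + 3 = 16093; next = 16092

1279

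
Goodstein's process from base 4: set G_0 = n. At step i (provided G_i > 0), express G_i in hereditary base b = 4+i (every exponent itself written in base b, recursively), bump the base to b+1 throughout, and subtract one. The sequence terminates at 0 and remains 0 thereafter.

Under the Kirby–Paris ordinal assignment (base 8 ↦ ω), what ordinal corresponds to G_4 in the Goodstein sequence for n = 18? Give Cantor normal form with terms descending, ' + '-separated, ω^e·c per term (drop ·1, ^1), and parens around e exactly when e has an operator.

G_0=18  [base 4] 4^2 + 2  →[4↦5]→  5^2 + 2 = 27  −1 ⇒ G_1=26
G_1=26  [base 5] 5^2 + 1  →[5↦6]→  6^2 + 1 = 37  −1 ⇒ G_2=36
G_2=36  [base 6] 6^2  →[6↦7]→  7^2 = 49  −1 ⇒ G_3=48
G_3=48  [base 7] 6·7 + 6  →[7↦8]→  6·8 + 6 = 54  −1 ⇒ G_4=53
G_4=53  [base 8] 6·8 + 5  →[8↦9]→  6·9 + 5 = 59  −1 ⇒ G_5=58

ω·6 + 5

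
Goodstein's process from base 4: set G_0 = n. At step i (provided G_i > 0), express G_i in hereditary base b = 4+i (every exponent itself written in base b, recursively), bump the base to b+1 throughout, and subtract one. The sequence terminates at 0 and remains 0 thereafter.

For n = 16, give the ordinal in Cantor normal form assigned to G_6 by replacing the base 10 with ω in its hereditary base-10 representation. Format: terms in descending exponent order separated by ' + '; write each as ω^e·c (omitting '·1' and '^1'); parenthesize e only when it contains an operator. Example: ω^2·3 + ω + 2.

ω·3 + 9

G_0 = 16. HB_4(16) = 4^2. Bump = 25. G_1 = 24.
G_1 = 24. HB_5(24) = 4·5 + 4. Bump = 28. G_2 = 27.
G_2 = 27. HB_6(27) = 4·6 + 3. Bump = 31. G_3 = 30.
G_3 = 30. HB_7(30) = 4·7 + 2. Bump = 34. G_4 = 33.
G_4 = 33. HB_8(33) = 4·8 + 1. Bump = 37. G_5 = 36.
G_5 = 36. HB_9(36) = 4·9. Bump = 40. G_6 = 39.
G_6 = 39. HB_10(39) = 3·10 + 9. Bump = 42. G_7 = 41.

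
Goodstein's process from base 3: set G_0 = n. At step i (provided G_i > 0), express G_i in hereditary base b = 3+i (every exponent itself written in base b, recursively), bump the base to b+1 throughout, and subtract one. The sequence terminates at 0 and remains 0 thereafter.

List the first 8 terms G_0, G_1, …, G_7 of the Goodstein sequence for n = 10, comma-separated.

10 —HB3→ 3^2 + 1 —bump→ 4^2 + 1 = 17 —(−1)→ 16
16 —HB4→ 4^2 —bump→ 5^2 = 25 —(−1)→ 24
24 —HB5→ 4·5 + 4 —bump→ 4·6 + 4 = 28 —(−1)→ 27
27 —HB6→ 4·6 + 3 —bump→ 4·7 + 3 = 31 —(−1)→ 30
30 —HB7→ 4·7 + 2 —bump→ 4·8 + 2 = 34 —(−1)→ 33
33 —HB8→ 4·8 + 1 —bump→ 4·9 + 1 = 37 —(−1)→ 36
36 —HB9→ 4·9 —bump→ 4·10 = 40 —(−1)→ 39

10, 16, 24, 27, 30, 33, 36, 39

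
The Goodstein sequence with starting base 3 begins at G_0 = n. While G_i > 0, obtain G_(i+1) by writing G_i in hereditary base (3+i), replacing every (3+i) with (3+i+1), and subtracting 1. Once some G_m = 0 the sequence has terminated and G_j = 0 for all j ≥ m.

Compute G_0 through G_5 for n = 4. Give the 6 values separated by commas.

4, 4, 4, 3, 2, 1

G_0 = 4. HB_3(4) = 3 + 1. Bump = 5. G_1 = 4.
G_1 = 4. HB_4(4) = 4. Bump = 5. G_2 = 4.
G_2 = 4. HB_5(4) = 4. Bump = 4. G_3 = 3.
G_3 = 3. HB_6(3) = 3. Bump = 3. G_4 = 2.
G_4 = 2. HB_7(2) = 2. Bump = 2. G_5 = 1.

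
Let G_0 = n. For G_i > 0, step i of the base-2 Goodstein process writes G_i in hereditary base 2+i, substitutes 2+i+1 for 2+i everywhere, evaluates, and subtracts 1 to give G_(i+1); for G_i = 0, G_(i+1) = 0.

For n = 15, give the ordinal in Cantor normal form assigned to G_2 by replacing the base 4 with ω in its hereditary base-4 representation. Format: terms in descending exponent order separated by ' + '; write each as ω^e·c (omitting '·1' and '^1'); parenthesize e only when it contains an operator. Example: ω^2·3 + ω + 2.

ω^(ω + 1) + ω^ω + 3

15 —HB2→ 2^(2 + 1) + 2^2 + 2 + 1 —bump→ 3^(3 + 1) + 3^3 + 3 + 1 = 112 —(−1)→ 111
111 —HB3→ 3^(3 + 1) + 3^3 + 3 —bump→ 4^(4 + 1) + 4^4 + 4 = 1284 —(−1)→ 1283
1283 —HB4→ 4^(4 + 1) + 4^4 + 3 —bump→ 5^(5 + 1) + 5^5 + 3 = 18753 —(−1)→ 18752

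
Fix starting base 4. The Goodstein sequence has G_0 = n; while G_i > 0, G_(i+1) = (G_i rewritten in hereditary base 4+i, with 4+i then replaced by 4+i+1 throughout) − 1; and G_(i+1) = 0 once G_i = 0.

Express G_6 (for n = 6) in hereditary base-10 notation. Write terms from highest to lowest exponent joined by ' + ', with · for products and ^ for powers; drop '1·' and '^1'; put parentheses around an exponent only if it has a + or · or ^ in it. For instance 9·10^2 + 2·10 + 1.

3

6 —HB4→ 4 + 2 —bump→ 5 + 2 = 7 —(−1)→ 6
6 —HB5→ 5 + 1 —bump→ 6 + 1 = 7 —(−1)→ 6
6 —HB6→ 6 —bump→ 7 = 7 —(−1)→ 6
6 —HB7→ 6 —bump→ 6 = 6 —(−1)→ 5
5 —HB8→ 5 —bump→ 5 = 5 —(−1)→ 4
4 —HB9→ 4 —bump→ 4 = 4 —(−1)→ 3
3 —HB10→ 3 —bump→ 3 = 3 —(−1)→ 2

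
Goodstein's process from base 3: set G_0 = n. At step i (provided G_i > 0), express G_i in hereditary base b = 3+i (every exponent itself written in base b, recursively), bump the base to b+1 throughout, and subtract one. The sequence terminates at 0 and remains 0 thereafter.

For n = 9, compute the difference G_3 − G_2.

(0) 9|_3 = 3^2 ↦ 4^2|_4 = 16 ⇒ 15
(1) 15|_4 = 3·4 + 3 ↦ 3·5 + 3|_5 = 18 ⇒ 17
(2) 17|_5 = 3·5 + 2 ↦ 3·6 + 2|_6 = 20 ⇒ 19

2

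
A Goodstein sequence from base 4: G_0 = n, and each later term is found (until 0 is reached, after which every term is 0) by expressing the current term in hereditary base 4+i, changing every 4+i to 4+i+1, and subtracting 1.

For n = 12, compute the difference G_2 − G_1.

1

(0) 12|_4 = 3·4 ↦ 3·5|_5 = 15 ⇒ 14
(1) 14|_5 = 2·5 + 4 ↦ 2·6 + 4|_6 = 16 ⇒ 15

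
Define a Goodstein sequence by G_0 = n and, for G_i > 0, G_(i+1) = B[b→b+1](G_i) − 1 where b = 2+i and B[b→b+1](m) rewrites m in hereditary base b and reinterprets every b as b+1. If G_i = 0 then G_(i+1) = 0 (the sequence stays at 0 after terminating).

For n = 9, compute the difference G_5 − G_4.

(0) 9|_2 = 2^(2 + 1) + 1 ↦ 3^(3 + 1) + 1|_3 = 82 ⇒ 81
(1) 81|_3 = 3^(3 + 1) ↦ 4^(4 + 1)|_4 = 1024 ⇒ 1023
(2) 1023|_4 = 3·4^4 + 3·4^3 + 3·4^2 + 3·4 + 3 ↦ 3·5^5 + 3·5^3 + 3·5^2 + 3·5 + 3|_5 = 9843 ⇒ 9842
(3) 9842|_5 = 3·5^5 + 3·5^3 + 3·5^2 + 3·5 + 2 ↦ 3·6^6 + 3·6^3 + 3·6^2 + 3·6 + 2|_6 = 140744 ⇒ 140743
(4) 140743|_6 = 3·6^6 + 3·6^3 + 3·6^2 + 3·6 + 1 ↦ 3·7^7 + 3·7^3 + 3·7^2 + 3·7 + 1|_7 = 2471827 ⇒ 2471826

2331083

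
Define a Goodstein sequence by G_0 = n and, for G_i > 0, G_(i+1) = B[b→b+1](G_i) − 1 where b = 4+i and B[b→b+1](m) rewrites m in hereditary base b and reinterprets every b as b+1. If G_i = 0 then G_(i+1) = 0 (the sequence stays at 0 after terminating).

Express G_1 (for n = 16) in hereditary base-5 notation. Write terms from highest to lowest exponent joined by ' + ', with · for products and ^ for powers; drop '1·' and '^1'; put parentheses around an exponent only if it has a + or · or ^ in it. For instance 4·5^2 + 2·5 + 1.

4·5 + 4

16 —HB4→ 4^2 —bump→ 5^2 = 25 —(−1)→ 24
24 —HB5→ 4·5 + 4 —bump→ 4·6 + 4 = 28 —(−1)→ 27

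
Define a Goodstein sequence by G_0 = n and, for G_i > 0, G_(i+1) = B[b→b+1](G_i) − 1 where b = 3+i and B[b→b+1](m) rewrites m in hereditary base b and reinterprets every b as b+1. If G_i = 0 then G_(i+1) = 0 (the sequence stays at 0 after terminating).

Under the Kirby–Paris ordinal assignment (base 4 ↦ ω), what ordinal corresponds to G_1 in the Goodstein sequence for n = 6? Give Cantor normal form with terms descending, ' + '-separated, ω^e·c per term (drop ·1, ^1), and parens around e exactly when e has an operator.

G_0 = 6. HB_3(6) = 2·3. Bump = 8. G_1 = 7.
G_1 = 7. HB_4(7) = 4 + 3. Bump = 8. G_2 = 7.

ω + 3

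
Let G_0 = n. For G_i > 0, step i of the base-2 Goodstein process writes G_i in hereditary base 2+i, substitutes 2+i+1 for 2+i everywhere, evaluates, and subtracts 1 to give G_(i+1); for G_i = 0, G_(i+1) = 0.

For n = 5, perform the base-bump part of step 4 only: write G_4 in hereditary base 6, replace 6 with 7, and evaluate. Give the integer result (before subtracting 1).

1198

(0) 5|_2 = 2^2 + 1 ↦ 3^3 + 1|_3 = 28 ⇒ 27
(1) 27|_3 = 3^3 ↦ 4^4|_4 = 256 ⇒ 255
(2) 255|_4 = 3·4^3 + 3·4^2 + 3·4 + 3 ↦ 3·5^3 + 3·5^2 + 3·5 + 3|_5 = 468 ⇒ 467
(3) 467|_5 = 3·5^3 + 3·5^2 + 3·5 + 2 ↦ 3·6^3 + 3·6^2 + 3·6 + 2|_6 = 776 ⇒ 775
(4) 775|_6 = 3·6^3 + 3·6^2 + 3·6 + 1 ↦ 3·7^3 + 3·7^2 + 3·7 + 1|_7 = 1198 ⇒ 1197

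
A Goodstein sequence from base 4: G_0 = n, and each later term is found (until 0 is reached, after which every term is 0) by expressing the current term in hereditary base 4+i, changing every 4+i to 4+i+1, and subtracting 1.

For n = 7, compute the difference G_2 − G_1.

G_0=7  [base 4] 4 + 3  →[4↦5]→  5 + 3 = 8  −1 ⇒ G_1=7
G_1=7  [base 5] 5 + 2  →[5↦6]→  6 + 2 = 8  −1 ⇒ G_2=7

0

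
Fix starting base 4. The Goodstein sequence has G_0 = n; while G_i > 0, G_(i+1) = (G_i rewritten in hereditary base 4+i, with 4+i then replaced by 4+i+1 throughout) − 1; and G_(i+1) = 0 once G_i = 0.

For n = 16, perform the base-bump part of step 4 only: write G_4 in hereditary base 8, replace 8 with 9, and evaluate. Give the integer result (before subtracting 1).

37

(0) 16|_4 = 4^2 ↦ 5^2|_5 = 25 ⇒ 24
(1) 24|_5 = 4·5 + 4 ↦ 4·6 + 4|_6 = 28 ⇒ 27
(2) 27|_6 = 4·6 + 3 ↦ 4·7 + 3|_7 = 31 ⇒ 30
(3) 30|_7 = 4·7 + 2 ↦ 4·8 + 2|_8 = 34 ⇒ 33
(4) 33|_8 = 4·8 + 1 ↦ 4·9 + 1|_9 = 37 ⇒ 36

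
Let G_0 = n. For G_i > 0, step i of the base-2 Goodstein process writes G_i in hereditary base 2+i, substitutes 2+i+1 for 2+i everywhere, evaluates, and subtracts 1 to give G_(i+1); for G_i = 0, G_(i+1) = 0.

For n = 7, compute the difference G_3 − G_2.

base 2: 7 = 2^2 + 2 + 1; at 3: 3^3 + 3 + 1 = 31; next = 30
base 3: 30 = 3^3 + 3; at 4: 4^4 + 4 = 260; next = 259
base 4: 259 = 4^4 + 3; at 5: 5^5 + 3 = 3128; next = 3127

2868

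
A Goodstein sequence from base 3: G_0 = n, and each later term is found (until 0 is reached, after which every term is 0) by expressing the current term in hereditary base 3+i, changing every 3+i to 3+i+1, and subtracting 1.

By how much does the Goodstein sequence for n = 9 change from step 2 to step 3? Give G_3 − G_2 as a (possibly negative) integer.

2

base 3: 9 = 3^2; at 4: 4^2 = 16; next = 15
base 4: 15 = 3·4 + 3; at 5: 3·5 + 3 = 18; next = 17
base 5: 17 = 3·5 + 2; at 6: 3·6 + 2 = 20; next = 19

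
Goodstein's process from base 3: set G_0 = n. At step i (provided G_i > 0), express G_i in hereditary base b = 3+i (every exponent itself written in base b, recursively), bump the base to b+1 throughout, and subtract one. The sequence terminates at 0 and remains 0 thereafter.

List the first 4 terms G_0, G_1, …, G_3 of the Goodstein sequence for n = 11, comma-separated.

11, 17, 25, 35

G_0 = 11. HB_3(11) = 3^2 + 2. Bump = 18. G_1 = 17.
G_1 = 17. HB_4(17) = 4^2 + 1. Bump = 26. G_2 = 25.
G_2 = 25. HB_5(25) = 5^2. Bump = 36. G_3 = 35.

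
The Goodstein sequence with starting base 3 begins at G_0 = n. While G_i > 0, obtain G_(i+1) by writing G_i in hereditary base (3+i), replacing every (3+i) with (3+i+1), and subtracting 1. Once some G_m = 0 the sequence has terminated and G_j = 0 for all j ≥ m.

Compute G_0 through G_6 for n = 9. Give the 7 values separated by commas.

base 3: 9 = 3^2; at 4: 4^2 = 16; next = 15
base 4: 15 = 3·4 + 3; at 5: 3·5 + 3 = 18; next = 17
base 5: 17 = 3·5 + 2; at 6: 3·6 + 2 = 20; next = 19
base 6: 19 = 3·6 + 1; at 7: 3·7 + 1 = 22; next = 21
base 7: 21 = 3·7; at 8: 3·8 = 24; next = 23
base 8: 23 = 2·8 + 7; at 9: 2·9 + 7 = 25; next = 24

9, 15, 17, 19, 21, 23, 24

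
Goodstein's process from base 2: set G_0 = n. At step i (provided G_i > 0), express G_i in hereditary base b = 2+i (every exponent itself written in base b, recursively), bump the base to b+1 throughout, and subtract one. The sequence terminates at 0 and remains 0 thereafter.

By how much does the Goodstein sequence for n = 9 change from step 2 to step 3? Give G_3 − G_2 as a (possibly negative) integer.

8819

base 2: 9 = 2^(2 + 1) + 1; at 3: 3^(3 + 1) + 1 = 82; next = 81
base 3: 81 = 3^(3 + 1); at 4: 4^(4 + 1) = 1024; next = 1023
base 4: 1023 = 3·4^4 + 3·4^3 + 3·4^2 + 3·4 + 3; at 5: 3·5^5 + 3·5^3 + 3·5^2 + 3·5 + 3 = 9843; next = 9842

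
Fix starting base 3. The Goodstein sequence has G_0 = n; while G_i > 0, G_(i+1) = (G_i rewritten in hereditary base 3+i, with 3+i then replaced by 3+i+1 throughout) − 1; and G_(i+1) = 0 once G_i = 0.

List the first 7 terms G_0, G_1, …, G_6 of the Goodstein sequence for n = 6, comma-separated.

[0] 6 ≡ 2·3 (base 3). Lift 4: 8. −1: 7.
[1] 7 ≡ 4 + 3 (base 4). Lift 5: 8. −1: 7.
[2] 7 ≡ 5 + 2 (base 5). Lift 6: 8. −1: 7.
[3] 7 ≡ 6 + 1 (base 6). Lift 7: 8. −1: 7.
[4] 7 ≡ 7 (base 7). Lift 8: 8. −1: 7.
[5] 7 ≡ 7 (base 8). Lift 9: 7. −1: 6.

6, 7, 7, 7, 7, 7, 6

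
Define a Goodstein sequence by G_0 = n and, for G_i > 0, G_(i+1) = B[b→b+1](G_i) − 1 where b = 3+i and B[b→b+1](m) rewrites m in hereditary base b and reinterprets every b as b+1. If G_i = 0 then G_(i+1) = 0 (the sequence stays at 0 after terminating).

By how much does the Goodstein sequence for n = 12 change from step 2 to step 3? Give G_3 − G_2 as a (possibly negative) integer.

step 0: 12 = 3^2 + 3; sub 4 for 3: 4^2 + 4; = 20; G_1 = 20−1 = 19
step 1: 19 = 4^2 + 3; sub 5 for 4: 5^2 + 3; = 28; G_2 = 28−1 = 27
step 2: 27 = 5^2 + 2; sub 6 for 5: 6^2 + 2; = 38; G_3 = 38−1 = 37

10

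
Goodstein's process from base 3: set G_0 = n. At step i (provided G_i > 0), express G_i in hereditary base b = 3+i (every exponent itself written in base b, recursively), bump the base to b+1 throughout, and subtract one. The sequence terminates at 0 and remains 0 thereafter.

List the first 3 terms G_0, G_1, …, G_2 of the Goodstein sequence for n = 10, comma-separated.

10, 16, 24

base 3: 10 = 3^2 + 1; at 4: 4^2 + 1 = 17; next = 16
base 4: 16 = 4^2; at 5: 5^2 = 25; next = 24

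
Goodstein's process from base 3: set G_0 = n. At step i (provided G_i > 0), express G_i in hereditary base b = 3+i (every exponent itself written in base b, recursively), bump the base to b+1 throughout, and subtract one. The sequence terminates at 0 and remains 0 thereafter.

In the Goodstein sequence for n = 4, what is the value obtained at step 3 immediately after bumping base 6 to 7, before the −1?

[0] 4 ≡ 3 + 1 (base 3). Lift 4: 5. −1: 4.
[1] 4 ≡ 4 (base 4). Lift 5: 5. −1: 4.
[2] 4 ≡ 4 (base 5). Lift 6: 4. −1: 3.
[3] 3 ≡ 3 (base 6). Lift 7: 3. −1: 2.

3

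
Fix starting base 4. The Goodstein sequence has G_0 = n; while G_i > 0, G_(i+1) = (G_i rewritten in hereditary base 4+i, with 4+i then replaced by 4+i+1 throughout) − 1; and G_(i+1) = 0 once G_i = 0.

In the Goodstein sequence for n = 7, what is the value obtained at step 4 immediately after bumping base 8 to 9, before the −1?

7

(0) 7|_4 = 4 + 3 ↦ 5 + 3|_5 = 8 ⇒ 7
(1) 7|_5 = 5 + 2 ↦ 6 + 2|_6 = 8 ⇒ 7
(2) 7|_6 = 6 + 1 ↦ 7 + 1|_7 = 8 ⇒ 7
(3) 7|_7 = 7 ↦ 8|_8 = 8 ⇒ 7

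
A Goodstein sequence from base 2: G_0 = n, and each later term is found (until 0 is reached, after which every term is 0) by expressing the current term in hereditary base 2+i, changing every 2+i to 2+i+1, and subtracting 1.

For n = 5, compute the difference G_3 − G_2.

212

i=0: 5 = 2^2 + 1 (b=2); 2→3: 3^3 + 1 = 28; 28−1 = 27
i=1: 27 = 3^3 (b=3); 3→4: 4^4 = 256; 256−1 = 255
i=2: 255 = 3·4^3 + 3·4^2 + 3·4 + 3 (b=4); 4→5: 3·5^3 + 3·5^2 + 3·5 + 3 = 468; 468−1 = 467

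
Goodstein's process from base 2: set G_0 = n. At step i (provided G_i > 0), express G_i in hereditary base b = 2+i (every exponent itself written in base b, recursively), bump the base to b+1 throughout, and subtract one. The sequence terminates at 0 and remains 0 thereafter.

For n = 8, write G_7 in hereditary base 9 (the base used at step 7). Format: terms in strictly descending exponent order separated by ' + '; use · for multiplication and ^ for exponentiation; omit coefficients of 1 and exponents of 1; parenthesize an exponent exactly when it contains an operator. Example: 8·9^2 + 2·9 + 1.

G_0=8  [base 2] 2^(2 + 1)  →[2↦3]→  3^(3 + 1) = 81  −1 ⇒ G_1=80
G_1=80  [base 3] 2·3^3 + 2·3^2 + 2·3 + 2  →[3↦4]→  2·4^4 + 2·4^2 + 2·4 + 2 = 554  −1 ⇒ G_2=553
G_2=553  [base 4] 2·4^4 + 2·4^2 + 2·4 + 1  →[4↦5]→  2·5^5 + 2·5^2 + 2·5 + 1 = 6311  −1 ⇒ G_3=6310
G_3=6310  [base 5] 2·5^5 + 2·5^2 + 2·5  →[5↦6]→  2·6^6 + 2·6^2 + 2·6 = 93396  −1 ⇒ G_4=93395
G_4=93395  [base 6] 2·6^6 + 2·6^2 + 6 + 5  →[6↦7]→  2·7^7 + 2·7^2 + 7 + 5 = 1647196  −1 ⇒ G_5=1647195
G_5=1647195  [base 7] 2·7^7 + 2·7^2 + 7 + 4  →[7↦8]→  2·8^8 + 2·8^2 + 8 + 4 = 33554572  −1 ⇒ G_6=33554571
G_6=33554571  [base 8] 2·8^8 + 2·8^2 + 8 + 3  →[8↦9]→  2·9^9 + 2·9^2 + 9 + 3 = 774841152  −1 ⇒ G_7=774841151
G_7=774841151  [base 9] 2·9^9 + 2·9^2 + 9 + 2  →[9↦10]→  2·10^10 + 2·10^2 + 10 + 2 = 20000000212  −1 ⇒ G_8=20000000211

2·9^9 + 2·9^2 + 9 + 2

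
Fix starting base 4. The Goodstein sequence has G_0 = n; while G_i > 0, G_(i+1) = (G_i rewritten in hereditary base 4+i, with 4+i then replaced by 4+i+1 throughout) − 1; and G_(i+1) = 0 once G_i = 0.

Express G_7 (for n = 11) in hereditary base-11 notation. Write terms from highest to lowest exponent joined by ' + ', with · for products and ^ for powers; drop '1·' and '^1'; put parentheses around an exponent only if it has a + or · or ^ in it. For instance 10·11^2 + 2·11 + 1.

11 + 4

11 —HB4→ 2·4 + 3 —bump→ 2·5 + 3 = 13 —(−1)→ 12
12 —HB5→ 2·5 + 2 —bump→ 2·6 + 2 = 14 —(−1)→ 13
13 —HB6→ 2·6 + 1 —bump→ 2·7 + 1 = 15 —(−1)→ 14
14 —HB7→ 2·7 —bump→ 2·8 = 16 —(−1)→ 15
15 —HB8→ 8 + 7 —bump→ 9 + 7 = 16 —(−1)→ 15
15 —HB9→ 9 + 6 —bump→ 10 + 6 = 16 —(−1)→ 15
15 —HB10→ 10 + 5 —bump→ 11 + 5 = 16 —(−1)→ 15
15 —HB11→ 11 + 4 —bump→ 12 + 4 = 16 —(−1)→ 15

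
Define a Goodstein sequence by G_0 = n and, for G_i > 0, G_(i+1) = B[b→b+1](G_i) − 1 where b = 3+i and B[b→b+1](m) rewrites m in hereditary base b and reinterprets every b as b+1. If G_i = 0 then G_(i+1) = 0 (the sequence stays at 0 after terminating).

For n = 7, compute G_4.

G_0=7  [base 3] 2·3 + 1  →[3↦4]→  2·4 + 1 = 9  −1 ⇒ G_1=8
G_1=8  [base 4] 2·4  →[4↦5]→  2·5 = 10  −1 ⇒ G_2=9
G_2=9  [base 5] 5 + 4  →[5↦6]→  6 + 4 = 10  −1 ⇒ G_3=9
G_3=9  [base 6] 6 + 3  →[6↦7]→  7 + 3 = 10  −1 ⇒ G_4=9
G_4=9  [base 7] 7 + 2  →[7↦8]→  8 + 2 = 10  −1 ⇒ G_5=9

9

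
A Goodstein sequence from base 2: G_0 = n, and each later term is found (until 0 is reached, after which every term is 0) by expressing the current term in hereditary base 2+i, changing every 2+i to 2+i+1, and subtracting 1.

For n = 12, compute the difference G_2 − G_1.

958

base 2: 12 = 2^(2 + 1) + 2^2; at 3: 3^(3 + 1) + 3^3 = 108; next = 107
base 3: 107 = 3^(3 + 1) + 2·3^2 + 2·3 + 2; at 4: 4^(4 + 1) + 2·4^2 + 2·4 + 2 = 1066; next = 1065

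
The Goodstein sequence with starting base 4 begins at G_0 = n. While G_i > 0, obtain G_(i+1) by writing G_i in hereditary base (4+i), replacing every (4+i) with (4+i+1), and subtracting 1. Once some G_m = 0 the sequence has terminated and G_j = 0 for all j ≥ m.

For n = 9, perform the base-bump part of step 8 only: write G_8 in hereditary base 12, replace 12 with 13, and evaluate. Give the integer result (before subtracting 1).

(0) 9|_4 = 2·4 + 1 ↦ 2·5 + 1|_5 = 11 ⇒ 10
(1) 10|_5 = 2·5 ↦ 2·6|_6 = 12 ⇒ 11
(2) 11|_6 = 6 + 5 ↦ 7 + 5|_7 = 12 ⇒ 11
(3) 11|_7 = 7 + 4 ↦ 8 + 4|_8 = 12 ⇒ 11
(4) 11|_8 = 8 + 3 ↦ 9 + 3|_9 = 12 ⇒ 11
(5) 11|_9 = 9 + 2 ↦ 10 + 2|_10 = 12 ⇒ 11
(6) 11|_10 = 10 + 1 ↦ 11 + 1|_11 = 12 ⇒ 11
(7) 11|_11 = 11 ↦ 12|_12 = 12 ⇒ 11

11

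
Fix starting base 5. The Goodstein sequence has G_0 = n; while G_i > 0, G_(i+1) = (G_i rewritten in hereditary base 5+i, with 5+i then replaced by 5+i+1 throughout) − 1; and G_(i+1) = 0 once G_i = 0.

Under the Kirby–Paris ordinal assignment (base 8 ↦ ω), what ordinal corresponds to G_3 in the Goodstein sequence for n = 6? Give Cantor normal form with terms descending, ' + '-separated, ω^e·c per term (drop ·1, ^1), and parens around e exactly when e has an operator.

(0) 6|_5 = 5 + 1 ↦ 6 + 1|_6 = 7 ⇒ 6
(1) 6|_6 = 6 ↦ 7|_7 = 7 ⇒ 6
(2) 6|_7 = 6 ↦ 6|_8 = 6 ⇒ 5

5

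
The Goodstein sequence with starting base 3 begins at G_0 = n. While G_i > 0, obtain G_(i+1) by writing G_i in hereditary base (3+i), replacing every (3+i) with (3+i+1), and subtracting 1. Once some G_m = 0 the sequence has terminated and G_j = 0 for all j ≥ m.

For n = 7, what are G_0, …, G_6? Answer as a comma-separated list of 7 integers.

7, 8, 9, 9, 9, 9, 9

i=0: 7 = 2·3 + 1 (b=3); 3→4: 2·4 + 1 = 9; 9−1 = 8
i=1: 8 = 2·4 (b=4); 4→5: 2·5 = 10; 10−1 = 9
i=2: 9 = 5 + 4 (b=5); 5→6: 6 + 4 = 10; 10−1 = 9
i=3: 9 = 6 + 3 (b=6); 6→7: 7 + 3 = 10; 10−1 = 9
i=4: 9 = 7 + 2 (b=7); 7→8: 8 + 2 = 10; 10−1 = 9
i=5: 9 = 8 + 1 (b=8); 8→9: 9 + 1 = 10; 10−1 = 9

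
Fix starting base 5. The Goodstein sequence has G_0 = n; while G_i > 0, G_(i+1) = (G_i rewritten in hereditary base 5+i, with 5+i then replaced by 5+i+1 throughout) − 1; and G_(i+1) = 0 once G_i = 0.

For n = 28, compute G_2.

base 5: 28 = 5^2 + 3; at 6: 6^2 + 3 = 39; next = 38
base 6: 38 = 6^2 + 2; at 7: 7^2 + 2 = 51; next = 50
base 7: 50 = 7^2 + 1; at 8: 8^2 + 1 = 65; next = 64

50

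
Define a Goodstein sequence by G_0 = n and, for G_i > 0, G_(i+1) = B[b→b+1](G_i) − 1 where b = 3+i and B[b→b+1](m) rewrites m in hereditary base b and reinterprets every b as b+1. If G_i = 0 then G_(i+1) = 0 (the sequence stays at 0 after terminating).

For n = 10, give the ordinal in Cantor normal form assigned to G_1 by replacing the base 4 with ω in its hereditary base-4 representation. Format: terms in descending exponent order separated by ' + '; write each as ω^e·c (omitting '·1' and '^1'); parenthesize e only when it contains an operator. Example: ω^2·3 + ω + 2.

[0] 10 ≡ 3^2 + 1 (base 3). Lift 4: 17. −1: 16.
[1] 16 ≡ 4^2 (base 4). Lift 5: 25. −1: 24.

ω^2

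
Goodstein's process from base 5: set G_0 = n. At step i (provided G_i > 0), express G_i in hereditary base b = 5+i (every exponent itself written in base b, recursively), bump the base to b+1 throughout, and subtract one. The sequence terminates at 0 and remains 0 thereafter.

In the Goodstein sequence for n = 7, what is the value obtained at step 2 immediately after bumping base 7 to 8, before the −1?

G_0=7  [base 5] 5 + 2  →[5↦6]→  6 + 2 = 8  −1 ⇒ G_1=7
G_1=7  [base 6] 6 + 1  →[6↦7]→  7 + 1 = 8  −1 ⇒ G_2=7
G_2=7  [base 7] 7  →[7↦8]→  8 = 8  −1 ⇒ G_3=7

8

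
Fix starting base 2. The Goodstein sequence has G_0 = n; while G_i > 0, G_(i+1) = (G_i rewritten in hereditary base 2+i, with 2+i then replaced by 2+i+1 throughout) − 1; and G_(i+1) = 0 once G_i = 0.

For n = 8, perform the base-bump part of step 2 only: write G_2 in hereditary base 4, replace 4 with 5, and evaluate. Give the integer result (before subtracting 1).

base 2: 8 = 2^(2 + 1); at 3: 3^(3 + 1) = 81; next = 80
base 3: 80 = 2·3^3 + 2·3^2 + 2·3 + 2; at 4: 2·4^4 + 2·4^2 + 2·4 + 2 = 554; next = 553
base 4: 553 = 2·4^4 + 2·4^2 + 2·4 + 1; at 5: 2·5^5 + 2·5^2 + 2·5 + 1 = 6311; next = 6310

6311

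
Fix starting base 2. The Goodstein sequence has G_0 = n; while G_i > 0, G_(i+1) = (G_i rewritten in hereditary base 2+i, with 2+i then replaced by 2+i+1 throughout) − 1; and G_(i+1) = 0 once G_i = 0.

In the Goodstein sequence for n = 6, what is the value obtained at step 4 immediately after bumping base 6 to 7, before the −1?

[0] 6 ≡ 2^2 + 2 (base 2). Lift 3: 30. −1: 29.
[1] 29 ≡ 3^3 + 2 (base 3). Lift 4: 258. −1: 257.
[2] 257 ≡ 4^4 + 1 (base 4). Lift 5: 3126. −1: 3125.
[3] 3125 ≡ 5^5 (base 5). Lift 6: 46656. −1: 46655.
[4] 46655 ≡ 5·6^5 + 5·6^4 + 5·6^3 + 5·6^2 + 5·6 + 5 (base 6). Lift 7: 98040. −1: 98039.

98040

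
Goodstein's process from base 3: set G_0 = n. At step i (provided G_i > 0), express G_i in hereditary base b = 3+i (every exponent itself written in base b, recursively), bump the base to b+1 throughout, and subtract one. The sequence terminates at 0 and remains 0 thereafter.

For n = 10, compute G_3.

27

[0] 10 ≡ 3^2 + 1 (base 3). Lift 4: 17. −1: 16.
[1] 16 ≡ 4^2 (base 4). Lift 5: 25. −1: 24.
[2] 24 ≡ 4·5 + 4 (base 5). Lift 6: 28. −1: 27.
[3] 27 ≡ 4·6 + 3 (base 6). Lift 7: 31. −1: 30.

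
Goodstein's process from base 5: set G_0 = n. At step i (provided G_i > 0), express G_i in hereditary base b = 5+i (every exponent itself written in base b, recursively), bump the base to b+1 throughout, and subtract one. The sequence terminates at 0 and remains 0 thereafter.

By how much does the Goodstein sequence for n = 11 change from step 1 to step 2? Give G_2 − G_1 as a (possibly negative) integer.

(0) 11|_5 = 2·5 + 1 ↦ 2·6 + 1|_6 = 13 ⇒ 12
(1) 12|_6 = 2·6 ↦ 2·7|_7 = 14 ⇒ 13

1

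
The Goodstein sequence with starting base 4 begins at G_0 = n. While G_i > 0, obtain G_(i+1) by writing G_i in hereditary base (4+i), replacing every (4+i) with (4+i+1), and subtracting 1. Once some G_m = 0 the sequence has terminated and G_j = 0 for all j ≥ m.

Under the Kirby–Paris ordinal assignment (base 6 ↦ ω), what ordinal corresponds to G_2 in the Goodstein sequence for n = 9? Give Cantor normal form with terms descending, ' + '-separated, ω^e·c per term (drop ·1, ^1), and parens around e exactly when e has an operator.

ω + 5

9 —HB4→ 2·4 + 1 —bump→ 2·5 + 1 = 11 —(−1)→ 10
10 —HB5→ 2·5 —bump→ 2·6 = 12 —(−1)→ 11
11 —HB6→ 6 + 5 —bump→ 7 + 5 = 12 —(−1)→ 11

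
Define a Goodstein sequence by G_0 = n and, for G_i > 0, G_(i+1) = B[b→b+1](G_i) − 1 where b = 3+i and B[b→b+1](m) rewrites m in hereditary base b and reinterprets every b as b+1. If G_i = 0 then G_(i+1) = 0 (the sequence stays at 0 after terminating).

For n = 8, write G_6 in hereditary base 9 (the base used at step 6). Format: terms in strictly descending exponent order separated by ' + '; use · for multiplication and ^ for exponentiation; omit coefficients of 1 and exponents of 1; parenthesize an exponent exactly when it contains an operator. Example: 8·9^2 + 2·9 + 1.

i=0: 8 = 2·3 + 2 (b=3); 3→4: 2·4 + 2 = 10; 10−1 = 9
i=1: 9 = 2·4 + 1 (b=4); 4→5: 2·5 + 1 = 11; 11−1 = 10
i=2: 10 = 2·5 (b=5); 5→6: 2·6 = 12; 12−1 = 11
i=3: 11 = 6 + 5 (b=6); 6→7: 7 + 5 = 12; 12−1 = 11
i=4: 11 = 7 + 4 (b=7); 7→8: 8 + 4 = 12; 12−1 = 11
i=5: 11 = 8 + 3 (b=8); 8→9: 9 + 3 = 12; 12−1 = 11
i=6: 11 = 9 + 2 (b=9); 9→10: 10 + 2 = 12; 12−1 = 11

9 + 2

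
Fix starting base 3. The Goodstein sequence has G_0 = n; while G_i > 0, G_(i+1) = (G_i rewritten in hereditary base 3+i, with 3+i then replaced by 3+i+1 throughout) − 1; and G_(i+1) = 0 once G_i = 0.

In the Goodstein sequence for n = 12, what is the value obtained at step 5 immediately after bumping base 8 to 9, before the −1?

12 —HB3→ 3^2 + 3 —bump→ 4^2 + 4 = 20 —(−1)→ 19
19 —HB4→ 4^2 + 3 —bump→ 5^2 + 3 = 28 —(−1)→ 27
27 —HB5→ 5^2 + 2 —bump→ 6^2 + 2 = 38 —(−1)→ 37
37 —HB6→ 6^2 + 1 —bump→ 7^2 + 1 = 50 —(−1)→ 49
49 —HB7→ 7^2 —bump→ 8^2 = 64 —(−1)→ 63

70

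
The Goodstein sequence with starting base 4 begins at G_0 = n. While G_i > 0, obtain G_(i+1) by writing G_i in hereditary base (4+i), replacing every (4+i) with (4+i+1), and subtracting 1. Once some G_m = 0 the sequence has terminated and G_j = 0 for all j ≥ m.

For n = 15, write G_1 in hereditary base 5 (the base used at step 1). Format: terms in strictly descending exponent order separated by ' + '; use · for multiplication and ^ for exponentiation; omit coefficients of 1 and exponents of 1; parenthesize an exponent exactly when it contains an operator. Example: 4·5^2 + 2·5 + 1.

(0) 15|_4 = 3·4 + 3 ↦ 3·5 + 3|_5 = 18 ⇒ 17
(1) 17|_5 = 3·5 + 2 ↦ 3·6 + 2|_6 = 20 ⇒ 19

3·5 + 2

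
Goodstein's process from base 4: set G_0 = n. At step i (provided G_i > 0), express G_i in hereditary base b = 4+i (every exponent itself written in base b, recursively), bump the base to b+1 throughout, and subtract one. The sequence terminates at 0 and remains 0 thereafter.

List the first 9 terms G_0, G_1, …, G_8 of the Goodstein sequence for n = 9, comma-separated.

9 —HB4→ 2·4 + 1 —bump→ 2·5 + 1 = 11 —(−1)→ 10
10 —HB5→ 2·5 —bump→ 2·6 = 12 —(−1)→ 11
11 —HB6→ 6 + 5 —bump→ 7 + 5 = 12 —(−1)→ 11
11 —HB7→ 7 + 4 —bump→ 8 + 4 = 12 —(−1)→ 11
11 —HB8→ 8 + 3 —bump→ 9 + 3 = 12 —(−1)→ 11
11 —HB9→ 9 + 2 —bump→ 10 + 2 = 12 —(−1)→ 11
11 —HB10→ 10 + 1 —bump→ 11 + 1 = 12 —(−1)→ 11
11 —HB11→ 11 —bump→ 12 = 12 —(−1)→ 11

9, 10, 11, 11, 11, 11, 11, 11, 11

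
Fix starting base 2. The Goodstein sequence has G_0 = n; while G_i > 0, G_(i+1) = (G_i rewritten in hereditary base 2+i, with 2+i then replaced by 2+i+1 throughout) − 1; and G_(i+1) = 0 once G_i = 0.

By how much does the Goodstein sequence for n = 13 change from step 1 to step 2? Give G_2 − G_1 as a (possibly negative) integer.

step 0: 13 = 2^(2 + 1) + 2^2 + 1; sub 3 for 2: 3^(3 + 1) + 3^3 + 1; = 109; G_1 = 109−1 = 108
step 1: 108 = 3^(3 + 1) + 3^3; sub 4 for 3: 4^(4 + 1) + 4^4; = 1280; G_2 = 1280−1 = 1279

1171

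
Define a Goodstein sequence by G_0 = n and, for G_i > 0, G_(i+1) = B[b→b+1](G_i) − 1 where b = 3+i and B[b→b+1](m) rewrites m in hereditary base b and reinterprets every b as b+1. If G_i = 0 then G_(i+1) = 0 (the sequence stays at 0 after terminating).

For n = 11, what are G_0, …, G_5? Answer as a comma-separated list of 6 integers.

G_0 = 11. HB_3(11) = 3^2 + 2. Bump = 18. G_1 = 17.
G_1 = 17. HB_4(17) = 4^2 + 1. Bump = 26. G_2 = 25.
G_2 = 25. HB_5(25) = 5^2. Bump = 36. G_3 = 35.
G_3 = 35. HB_6(35) = 5·6 + 5. Bump = 40. G_4 = 39.
G_4 = 39. HB_7(39) = 5·7 + 4. Bump = 44. G_5 = 43.

11, 17, 25, 35, 39, 43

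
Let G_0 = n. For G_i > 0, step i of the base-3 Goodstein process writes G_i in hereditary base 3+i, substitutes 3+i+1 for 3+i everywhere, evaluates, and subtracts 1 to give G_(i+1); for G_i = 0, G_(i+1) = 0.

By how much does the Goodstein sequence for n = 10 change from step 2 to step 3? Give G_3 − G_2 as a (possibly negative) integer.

3

base 3: 10 = 3^2 + 1; at 4: 4^2 + 1 = 17; next = 16
base 4: 16 = 4^2; at 5: 5^2 = 25; next = 24
base 5: 24 = 4·5 + 4; at 6: 4·6 + 4 = 28; next = 27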